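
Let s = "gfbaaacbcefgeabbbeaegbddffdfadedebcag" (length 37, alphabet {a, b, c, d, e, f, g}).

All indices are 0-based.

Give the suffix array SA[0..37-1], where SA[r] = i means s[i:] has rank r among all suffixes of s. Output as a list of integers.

rank | idx | suffix
   0 |   3 | aaacbcefgeabbbeaegbddffdfadedebcag
   1 |   4 | aacbcefgeabbbeaegbddffdfadedebcag
   2 |  13 | abbbeaegbddffdfadedebcag
   3 |   5 | acbcefgeabbbeaegbddffdfadedebcag
   4 |  28 | adedebcag
   5 |  18 | aegbddffdfadedebcag
   6 |  35 | ag
   7 |   2 | baaacbcefgeabbbeaegbddffdfadedebcag
   8 |  14 | bbbeaegbddffdfadedebcag
   9 |  15 | bbeaegbddffdfadedebcag
  10 |  33 | bcag
  11 |   7 | bcefgeabbbeaegbddffdfadedebcag
  12 |  21 | bddffdfadedebcag
  13 |  16 | beaegbddffdfadedebcag
  14 |  34 | cag
  15 |   6 | cbcefgeabbbeaegbddffdfadedebcag
  16 |   8 | cefgeabbbeaegbddffdfadedebcag
  17 |  22 | ddffdfadedebcag
  18 |  31 | debcag
  19 |  29 | dedebcag
  20 |  26 | dfadedebcag
  21 |  23 | dffdfadedebcag
  22 |  12 | eabbbeaegbddffdfadedebcag
  23 |  17 | eaegbddffdfadedebcag
  24 |  32 | ebcag
  25 |  30 | edebcag
  26 |   9 | efgeabbbeaegbddffdfadedebcag
  27 |  19 | egbddffdfadedebcag
  28 |  27 | fadedebcag
  29 |   1 | fbaaacbcefgeabbbeaegbddffdfadedebcag
  30 |  25 | fdfadedebcag
  31 |  24 | ffdfadedebcag
  32 |  10 | fgeabbbeaegbddffdfadedebcag
  33 |  36 | g
  34 |  20 | gbddffdfadedebcag
  35 |  11 | geabbbeaegbddffdfadedebcag
  36 |   0 | gfbaaacbcefgeabbbeaegbddffdfadedebcag

[3, 4, 13, 5, 28, 18, 35, 2, 14, 15, 33, 7, 21, 16, 34, 6, 8, 22, 31, 29, 26, 23, 12, 17, 32, 30, 9, 19, 27, 1, 25, 24, 10, 36, 20, 11, 0]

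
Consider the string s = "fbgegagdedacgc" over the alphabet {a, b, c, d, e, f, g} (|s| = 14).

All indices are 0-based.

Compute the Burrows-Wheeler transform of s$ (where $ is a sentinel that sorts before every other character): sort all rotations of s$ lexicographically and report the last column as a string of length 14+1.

cdgfgaegdg$ecab

rank  rotation         last
    0  $fbgegagdedacgc  c
    1  acgc$fbgegagded  d
    2  agdedacgc$fbgeg  g
    3  bgegagdedacgc$f  f
    4  c$fbgegagdedacg  g
    5  cgc$fbgegagdeda  a
    6  dacgc$fbgegagde  e
    7  dedacgc$fbgegag  g
    8  edacgc$fbgegagd  d
    9  egagdedacgc$fbg  g
   10  fbgegagdedacgc$  $
   11  gagdedacgc$fbge  e
   12  gc$fbgegagdedac  c
   13  gdedacgc$fbgega  a
   14  gegagdedacgc$fb  b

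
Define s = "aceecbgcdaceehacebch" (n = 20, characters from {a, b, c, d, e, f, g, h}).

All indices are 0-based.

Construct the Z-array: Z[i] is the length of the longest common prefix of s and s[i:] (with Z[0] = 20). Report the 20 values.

Z[0]=20
i=1: i≥r, start 0; Z[1]=0
i=2: i≥r, start 0; Z[2]=0
i=3: i≥r, start 0; Z[3]=0
i=4: i≥r, start 0; Z[4]=0
i=5: i≥r, start 0; Z[5]=0
i=6: i≥r, start 0; Z[6]=0
i=7: i≥r, start 0; Z[7]=0
i=8: i≥r, start 0; Z[8]=0
i=9: i≥r, start 0; Z[9]=4 scan→box=[9,13)
i=10: min(r-i=3, Z[1]=0)=0; Z[10]=0
i=11: min(r-i=2, Z[2]=0)=0; Z[11]=0
i=12: min(r-i=1, Z[3]=0)=0; Z[12]=0
i=13: i≥r, start 0; Z[13]=0
i=14: i≥r, start 0; Z[14]=3 scan→box=[14,17)
i=15: min(r-i=2, Z[1]=0)=0; Z[15]=0
i=16: min(r-i=1, Z[2]=0)=0; Z[16]=0
i=17: i≥r, start 0; Z[17]=0
i=18: i≥r, start 0; Z[18]=0
i=19: i≥r, start 0; Z[19]=0

[20, 0, 0, 0, 0, 0, 0, 0, 0, 4, 0, 0, 0, 0, 3, 0, 0, 0, 0, 0]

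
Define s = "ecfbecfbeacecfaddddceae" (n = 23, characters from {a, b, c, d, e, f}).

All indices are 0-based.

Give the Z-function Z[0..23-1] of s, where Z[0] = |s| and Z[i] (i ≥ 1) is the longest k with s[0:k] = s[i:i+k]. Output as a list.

Z[0]=23
i=1: fresh scan; Z[1]=0
i=2: fresh scan; Z[2]=0
i=3: fresh scan; Z[3]=0
i=4: fresh scan; Z[4]=5 scan→box=[4,9)
i=5: min(r-i=4, Z[1]=0)=0; Z[5]=0
i=6: min(r-i=3, Z[2]=0)=0; Z[6]=0
i=7: min(r-i=2, Z[3]=0)=0; Z[7]=0
i=8: min(r-i=1, Z[4]=5)=1; Z[8]=1
i=9: fresh scan; Z[9]=0
i=10: fresh scan; Z[10]=0
i=11: fresh scan; Z[11]=3 scan→box=[11,14)
i=12: min(r-i=2, Z[1]=0)=0; Z[12]=0
i=13: min(r-i=1, Z[2]=0)=0; Z[13]=0
i=14: fresh scan; Z[14]=0
i=15: fresh scan; Z[15]=0
i=16: fresh scan; Z[16]=0
i=17: fresh scan; Z[17]=0
i=18: fresh scan; Z[18]=0
i=19: fresh scan; Z[19]=0
i=20: fresh scan; Z[20]=1 scan→box=[20,21)
i=21: fresh scan; Z[21]=0
i=22: fresh scan; Z[22]=1 scan→box=[22,23)

[23, 0, 0, 0, 5, 0, 0, 0, 1, 0, 0, 3, 0, 0, 0, 0, 0, 0, 0, 0, 1, 0, 1]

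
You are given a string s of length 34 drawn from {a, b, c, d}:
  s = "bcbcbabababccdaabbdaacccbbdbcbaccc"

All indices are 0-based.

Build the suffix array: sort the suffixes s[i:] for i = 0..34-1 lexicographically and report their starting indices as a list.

sorted suffixes:
  #0 SA[0]=14  'aabbdaacccbbdbcbaccc'
  #1 SA[1]=19  'aacccbbdbcbaccc'
  #2 SA[2]=5  'abababccdaabbdaacccbbdbcbaccc'
  #3 SA[3]=7  'ababccdaabbdaacccbbdbcbaccc'
  #4 SA[4]=15  'abbdaacccbbdbcbaccc'
  #5 SA[5]=9  'abccdaabbdaacccbbdbcbaccc'
  #6 SA[6]=30  'accc'
  #7 SA[7]=20  'acccbbdbcbaccc'
  #8 SA[8]=4  'babababccdaabbdaacccbbdbcbaccc'
  #9 SA[9]=6  'bababccdaabbdaacccbbdbcbaccc'
  #10 SA[10]=8  'babccdaabbdaacccbbdbcbaccc'
  #11 SA[11]=29  'baccc'
  #12 SA[12]=16  'bbdaacccbbdbcbaccc'
  #13 SA[13]=24  'bbdbcbaccc'
  #14 SA[14]=2  'bcbabababccdaabbdaacccbbdbcbaccc'
  #15 SA[15]=27  'bcbaccc'
  #16 SA[16]=0  'bcbcbabababccdaabbdaacccbbdbcbaccc'
  #17 SA[17]=10  'bccdaabbdaacccbbdbcbaccc'
  #18 SA[18]=17  'bdaacccbbdbcbaccc'
  #19 SA[19]=25  'bdbcbaccc'
  #20 SA[20]=33  'c'
  #21 SA[21]=3  'cbabababccdaabbdaacccbbdbcbaccc'
  #22 SA[22]=28  'cbaccc'
  #23 SA[23]=23  'cbbdbcbaccc'
  #24 SA[24]=1  'cbcbabababccdaabbdaacccbbdbcbaccc'
  #25 SA[25]=32  'cc'
  #26 SA[26]=22  'ccbbdbcbaccc'
  #27 SA[27]=31  'ccc'
  #28 SA[28]=21  'cccbbdbcbaccc'
  #29 SA[29]=11  'ccdaabbdaacccbbdbcbaccc'
  #30 SA[30]=12  'cdaabbdaacccbbdbcbaccc'
  #31 SA[31]=13  'daabbdaacccbbdbcbaccc'
  #32 SA[32]=18  'daacccbbdbcbaccc'
  #33 SA[33]=26  'dbcbaccc'

[14, 19, 5, 7, 15, 9, 30, 20, 4, 6, 8, 29, 16, 24, 2, 27, 0, 10, 17, 25, 33, 3, 28, 23, 1, 32, 22, 31, 21, 11, 12, 13, 18, 26]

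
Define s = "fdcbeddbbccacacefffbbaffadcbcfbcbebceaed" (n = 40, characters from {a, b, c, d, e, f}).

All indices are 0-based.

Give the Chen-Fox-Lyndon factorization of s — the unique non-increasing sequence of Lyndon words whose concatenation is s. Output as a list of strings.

["f", "d", "c", "bedd", "bbcc", "acacefffbbaffadcbcfbcbebceaed"]

emit factor 1: 'f' (i=0, period=1)
emit factor 2: 'd' (i=1, period=1)
emit factor 3: 'c' (i=2, period=1)
emit factor 4: 'bedd' (i=3, period=4)
emit factor 5: 'bbcc' (i=7, period=4)
emit factor 6: 'acacefffbbaffadcbcfbcbebceaed' (i=11, period=29)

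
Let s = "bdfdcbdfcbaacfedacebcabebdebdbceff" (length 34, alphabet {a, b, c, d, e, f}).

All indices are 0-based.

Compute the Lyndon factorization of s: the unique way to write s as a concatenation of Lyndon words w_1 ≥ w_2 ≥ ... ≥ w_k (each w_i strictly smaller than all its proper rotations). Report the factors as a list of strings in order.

["bdfdc", "bdfc", "b", "aacfedacebcabebdebdbceff"]

emit factor 1: 'bdfdc' (i=0, period=5)
emit factor 2: 'bdfc' (i=5, period=4)
emit factor 3: 'b' (i=9, period=1)
emit factor 4: 'aacfedacebcabebdebdbceff' (i=10, period=24)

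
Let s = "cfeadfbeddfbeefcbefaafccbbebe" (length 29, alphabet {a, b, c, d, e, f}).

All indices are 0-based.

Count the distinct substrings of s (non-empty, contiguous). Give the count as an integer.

rank→(start, suffix):
  0 → (19, 'aafccbbebe')
  1 → (3, 'adfbeddfbeefcbefaafccbbebe')
  2 → (20, 'afccbbebe')
  3 → (24, 'bbebe')
  4 → (27, 'be')
  5 → (25, 'bebe')
  6 → (6, 'beddfbeefcbefaafccbbebe')
  7 → (11, 'beefcbefaafccbbebe')
  8 → (16, 'befaafccbbebe')
  9 → (23, 'cbbebe')
  10 → (15, 'cbefaafccbbebe')
  11 → (22, 'ccbbebe')
  12 → (0, 'cfeadfbeddfbeefcbefaafccbbebe')
  13 → (8, 'ddfbeefcbefaafccbbebe')
  14 → (4, 'dfbeddfbeefcbefaafccbbebe')
  15 → (9, 'dfbeefcbefaafccbbebe')
  16 → (28, 'e')
  17 → (2, 'eadfbeddfbeefcbefaafccbbebe')
  18 → (26, 'ebe')
  19 → (7, 'eddfbeefcbefaafccbbebe')
  20 → (12, 'eefcbefaafccbbebe')
  21 → (17, 'efaafccbbebe')
  22 → (13, 'efcbefaafccbbebe')
  23 → (18, 'faafccbbebe')
  24 → (5, 'fbeddfbeefcbefaafccbbebe')
  25 → (10, 'fbeefcbefaafccbbebe')
  26 → (14, 'fcbefaafccbbebe')
  27 → (21, 'fccbbebe')
  28 → (1, 'feadfbeddfbeefcbefaafccbbebe')

SA = [19, 3, 20, 24, 27, 25, 6, 11, 16, 23, 15, 22, 0, 8, 4, 9, 28, 2, 26, 7, 12, 17, 13, 18, 5, 10, 14, 21, 1]
rank  pair      lcp
   1  s[19:],s[3:]  1  'a'
   2  s[3:],s[20:]  1  'a'
   3  s[20:],s[24:]  0  ''
   4  s[24:],s[27:]  1  'b'
   5  s[27:],s[25:]  2  'be'
   6  s[25:],s[6:]  2  'be'
   7  s[6:],s[11:]  2  'be'
   8  s[11:],s[16:]  2  'be'
   9  s[16:],s[23:]  0  ''
  10  s[23:],s[15:]  2  'cb'
  11  s[15:],s[22:]  1  'c'
  12  s[22:],s[0:]  1  'c'
  13  s[0:],s[8:]  0  ''
  14  s[8:],s[4:]  1  'd'
  15  s[4:],s[9:]  4  'dfbe'
  16  s[9:],s[28:]  0  ''
  17  s[28:],s[2:]  1  'e'
  18  s[2:],s[26:]  1  'e'
  19  s[26:],s[7:]  1  'e'
  20  s[7:],s[12:]  1  'e'
  21  s[12:],s[17:]  1  'e'
  22  s[17:],s[13:]  2  'ef'
  23  s[13:],s[18:]  0  ''
  24  s[18:],s[5:]  1  'f'
  25  s[5:],s[10:]  3  'fbe'
  26  s[10:],s[14:]  1  'f'
  27  s[14:],s[21:]  2  'fc'
  28  s[21:],s[1:]  1  'f'

n(n+1)/2 = 29·30/2 = 435
Σ LCP = 0 + 1 + 1 + 0 + 1 + 2 + 2 + 2 + 2 + 0 + 2 + 1 + 1 + 0 + 1 + 4 + 0 + 1 + 1 + 1 + 1 + 1 + 2 + 0 + 1 + 3 + 1 + 2 + 1 = 35
distinct = 435 − 35 = 400

400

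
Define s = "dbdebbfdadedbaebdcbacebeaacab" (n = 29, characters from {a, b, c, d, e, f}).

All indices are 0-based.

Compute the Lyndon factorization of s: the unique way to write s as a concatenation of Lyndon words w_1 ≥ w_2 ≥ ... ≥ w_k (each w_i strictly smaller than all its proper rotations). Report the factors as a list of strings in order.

["d", "bde", "bbfd", "adedbaebdcb", "acebe", "aacab"]

emit factor 1: 'd' (i=0, period=1)
emit factor 2: 'bde' (i=1, period=3)
emit factor 3: 'bbfd' (i=4, period=4)
emit factor 4: 'adedbaebdcb' (i=8, period=11)
emit factor 5: 'acebe' (i=19, period=5)
emit factor 6: 'aacab' (i=24, period=5)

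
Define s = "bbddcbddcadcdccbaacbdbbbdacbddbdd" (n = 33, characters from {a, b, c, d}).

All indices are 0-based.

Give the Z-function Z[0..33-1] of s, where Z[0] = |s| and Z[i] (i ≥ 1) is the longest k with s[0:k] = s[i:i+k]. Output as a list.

Z[0]=33
i=1: fresh scan; Z[1]=1 grow→box=[1,2)
i=2: fresh scan; Z[2]=0
i=3: fresh scan; Z[3]=0
i=4: fresh scan; Z[4]=0
i=5: fresh scan; Z[5]=1 grow→box=[5,6)
i=6: fresh scan; Z[6]=0
i=7: fresh scan; Z[7]=0
i=8: fresh scan; Z[8]=0
i=9: fresh scan; Z[9]=0
i=10: fresh scan; Z[10]=0
i=11: fresh scan; Z[11]=0
i=12: fresh scan; Z[12]=0
i=13: fresh scan; Z[13]=0
i=14: fresh scan; Z[14]=0
i=15: fresh scan; Z[15]=1 grow→box=[15,16)
i=16: fresh scan; Z[16]=0
i=17: fresh scan; Z[17]=0
i=18: fresh scan; Z[18]=0
i=19: fresh scan; Z[19]=1 grow→box=[19,20)
i=20: fresh scan; Z[20]=0
i=21: fresh scan; Z[21]=2 grow→box=[21,23)
i=22: min(r-i=1, Z[1]=1)=1; Z[22]=3 grow→box=[22,25)
i=23: min(r-i=2, Z[1]=1)=1; Z[23]=1
i=24: min(r-i=1, Z[2]=0)=0; Z[24]=0
i=25: fresh scan; Z[25]=0
i=26: fresh scan; Z[26]=0
i=27: fresh scan; Z[27]=1 grow→box=[27,28)
i=28: fresh scan; Z[28]=0
i=29: fresh scan; Z[29]=0
i=30: fresh scan; Z[30]=1 grow→box=[30,31)
i=31: fresh scan; Z[31]=0
i=32: fresh scan; Z[32]=0

[33, 1, 0, 0, 0, 1, 0, 0, 0, 0, 0, 0, 0, 0, 0, 1, 0, 0, 0, 1, 0, 2, 3, 1, 0, 0, 0, 1, 0, 0, 1, 0, 0]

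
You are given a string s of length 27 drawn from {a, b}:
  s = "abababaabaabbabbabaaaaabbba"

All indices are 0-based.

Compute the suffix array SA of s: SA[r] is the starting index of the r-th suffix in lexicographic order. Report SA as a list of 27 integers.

rank | idx | suffix
   0 |  26 | a
   1 |  18 | aaaaabbba
   2 |  19 | aaaabbba
   3 |  20 | aaabbba
   4 |   6 | aabaabbabbabaaaaabbba
   5 |   9 | aabbabbabaaaaabbba
   6 |  21 | aabbba
   7 |  16 | abaaaaabbba
   8 |   4 | abaabaabbabbabaaaaabbba
   9 |   7 | abaabbabbabaaaaabbba
  10 |   2 | ababaabaabbabbabaaaaabbba
  11 |   0 | abababaabaabbabbabaaaaabbba
  12 |  13 | abbabaaaaabbba
  13 |  10 | abbabbabaaaaabbba
  14 |  22 | abbba
  15 |  25 | ba
  16 |  17 | baaaaabbba
  17 |   5 | baabaabbabbabaaaaabbba
  18 |   8 | baabbabbabaaaaabbba
  19 |  15 | babaaaaabbba
  20 |   3 | babaabaabbabbabaaaaabbba
  21 |   1 | bababaabaabbabbabaaaaabbba
  22 |  12 | babbabaaaaabbba
  23 |  24 | bba
  24 |  14 | bbabaaaaabbba
  25 |  11 | bbabbabaaaaabbba
  26 |  23 | bbba

[26, 18, 19, 20, 6, 9, 21, 16, 4, 7, 2, 0, 13, 10, 22, 25, 17, 5, 8, 15, 3, 1, 12, 24, 14, 11, 23]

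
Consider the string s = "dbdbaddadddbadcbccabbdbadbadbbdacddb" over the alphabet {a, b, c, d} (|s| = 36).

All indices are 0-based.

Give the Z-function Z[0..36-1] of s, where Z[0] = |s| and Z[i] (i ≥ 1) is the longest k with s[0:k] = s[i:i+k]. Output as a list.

Z[0]=36
i=1: i≥r, start 0; Z[1]=0
i=2: i≥r, start 0; Z[2]=2 grow→box=[2,4)
i=3: min(r-i=1, Z[1]=0)=0; Z[3]=0
i=4: i≥r, start 0; Z[4]=0
i=5: i≥r, start 0; Z[5]=1 grow→box=[5,6)
i=6: i≥r, start 0; Z[6]=1 grow→box=[6,7)
i=7: i≥r, start 0; Z[7]=0
i=8: i≥r, start 0; Z[8]=1 grow→box=[8,9)
i=9: i≥r, start 0; Z[9]=1 grow→box=[9,10)
i=10: i≥r, start 0; Z[10]=2 grow→box=[10,12)
i=11: min(r-i=1, Z[1]=0)=0; Z[11]=0
i=12: i≥r, start 0; Z[12]=0
i=13: i≥r, start 0; Z[13]=1 grow→box=[13,14)
i=14: i≥r, start 0; Z[14]=0
i=15: i≥r, start 0; Z[15]=0
i=16: i≥r, start 0; Z[16]=0
i=17: i≥r, start 0; Z[17]=0
i=18: i≥r, start 0; Z[18]=0
i=19: i≥r, start 0; Z[19]=0
i=20: i≥r, start 0; Z[20]=0
i=21: i≥r, start 0; Z[21]=2 grow→box=[21,23)
i=22: min(r-i=1, Z[1]=0)=0; Z[22]=0
i=23: i≥r, start 0; Z[23]=0
i=24: i≥r, start 0; Z[24]=2 grow→box=[24,26)
i=25: min(r-i=1, Z[1]=0)=0; Z[25]=0
i=26: i≥r, start 0; Z[26]=0
i=27: i≥r, start 0; Z[27]=2 grow→box=[27,29)
i=28: min(r-i=1, Z[1]=0)=0; Z[28]=0
i=29: i≥r, start 0; Z[29]=0
i=30: i≥r, start 0; Z[30]=1 grow→box=[30,31)
i=31: i≥r, start 0; Z[31]=0
i=32: i≥r, start 0; Z[32]=0
i=33: i≥r, start 0; Z[33]=1 grow→box=[33,34)
i=34: i≥r, start 0; Z[34]=2 grow→box=[34,36)
i=35: min(r-i=1, Z[1]=0)=0; Z[35]=0

[36, 0, 2, 0, 0, 1, 1, 0, 1, 1, 2, 0, 0, 1, 0, 0, 0, 0, 0, 0, 0, 2, 0, 0, 2, 0, 0, 2, 0, 0, 1, 0, 0, 1, 2, 0]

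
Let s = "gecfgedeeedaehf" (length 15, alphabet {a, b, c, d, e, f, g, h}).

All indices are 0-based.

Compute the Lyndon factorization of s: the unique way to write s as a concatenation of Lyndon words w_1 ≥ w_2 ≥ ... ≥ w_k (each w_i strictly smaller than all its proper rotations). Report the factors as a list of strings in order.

emit factor 1: 'g' (i=0, period=1)
emit factor 2: 'e' (i=1, period=1)
emit factor 3: 'cfgedeeed' (i=2, period=9)
emit factor 4: 'aehf' (i=11, period=4)

["g", "e", "cfgedeeed", "aehf"]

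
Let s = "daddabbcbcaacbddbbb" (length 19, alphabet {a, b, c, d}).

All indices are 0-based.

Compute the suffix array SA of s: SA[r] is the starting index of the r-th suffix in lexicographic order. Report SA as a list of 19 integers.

[10, 4, 11, 1, 18, 17, 16, 5, 8, 6, 13, 9, 7, 12, 3, 0, 15, 2, 14]

rank→(start, suffix):
  0 → (10, 'aacbddbbb')
  1 → (4, 'abbcbcaacbddbbb')
  2 → (11, 'acbddbbb')
  3 → (1, 'addabbcbcaacbddbbb')
  4 → (18, 'b')
  5 → (17, 'bb')
  6 → (16, 'bbb')
  7 → (5, 'bbcbcaacbddbbb')
  8 → (8, 'bcaacbddbbb')
  9 → (6, 'bcbcaacbddbbb')
  10 → (13, 'bddbbb')
  11 → (9, 'caacbddbbb')
  12 → (7, 'cbcaacbddbbb')
  13 → (12, 'cbddbbb')
  14 → (3, 'dabbcbcaacbddbbb')
  15 → (0, 'daddabbcbcaacbddbbb')
  16 → (15, 'dbbb')
  17 → (2, 'ddabbcbcaacbddbbb')
  18 → (14, 'ddbbb')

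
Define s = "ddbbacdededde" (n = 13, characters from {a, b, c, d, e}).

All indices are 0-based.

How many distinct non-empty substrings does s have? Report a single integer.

78

sorted suffixes:
  #0 SA[0]=4  'acdededde'
  #1 SA[1]=3  'bacdededde'
  #2 SA[2]=2  'bbacdededde'
  #3 SA[3]=5  'cdededde'
  #4 SA[4]=1  'dbbacdededde'
  #5 SA[5]=0  'ddbbacdededde'
  #6 SA[6]=10  'dde'
  #7 SA[7]=11  'de'
  #8 SA[8]=8  'dedde'
  #9 SA[9]=6  'dededde'
  #10 SA[10]=12  'e'
  #11 SA[11]=9  'edde'
  #12 SA[12]=7  'ededde'

SA = [4, 3, 2, 5, 1, 0, 10, 11, 8, 6, 12, 9, 7]
[i] adj suffixes → lcp
  [1] 4/3 → 0 ('')
  [2] 3/2 → 1 ('b')
  [3] 2/5 → 0 ('')
  [4] 5/1 → 0 ('')
  [5] 1/0 → 1 ('d')
  [6] 0/10 → 2 ('dd')
  [7] 10/11 → 1 ('d')
  [8] 11/8 → 2 ('de')
  [9] 8/6 → 3 ('ded')
  [10] 6/12 → 0 ('')
  [11] 12/9 → 1 ('e')
  [12] 9/7 → 2 ('ed')

n(n+1)/2 = 13·14/2 = 91
Σ LCP = 0 + 0 + 1 + 0 + 0 + 1 + 2 + 1 + 2 + 3 + 0 + 1 + 2 = 13
distinct = 91 − 13 = 78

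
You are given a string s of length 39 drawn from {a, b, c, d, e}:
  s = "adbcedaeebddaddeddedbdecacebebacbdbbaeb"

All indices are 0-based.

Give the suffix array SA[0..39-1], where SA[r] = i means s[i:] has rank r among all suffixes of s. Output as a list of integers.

sorted suffixes:
  #0 SA[0]=30  'acbdbbaeb'
  #1 SA[1]=24  'acebebacbdbbaeb'
  #2 SA[2]=0  'adbcedaeebddaddeddedbdecacebebacbdbbaeb'
  #3 SA[3]=12  'addeddedbdecacebebacbdbbaeb'
  #4 SA[4]=36  'aeb'
  #5 SA[5]=6  'aeebddaddeddedbdecacebebacbdbbaeb'
  #6 SA[6]=38  'b'
  #7 SA[7]=29  'bacbdbbaeb'
  #8 SA[8]=35  'baeb'
  #9 SA[9]=34  'bbaeb'
  #10 SA[10]=2  'bcedaeebddaddeddedbdecacebebacbdbbaeb'
  #11 SA[11]=32  'bdbbaeb'
  #12 SA[12]=9  'bddaddeddedbdecacebebacbdbbaeb'
  #13 SA[13]=20  'bdecacebebacbdbbaeb'
  #14 SA[14]=27  'bebacbdbbaeb'
  #15 SA[15]=23  'cacebebacbdbbaeb'
  #16 SA[16]=31  'cbdbbaeb'
  #17 SA[17]=25  'cebebacbdbbaeb'
  #18 SA[18]=3  'cedaeebddaddeddedbdecacebebacbdbbaeb'
  #19 SA[19]=11  'daddeddedbdecacebebacbdbbaeb'
  #20 SA[20]=5  'daeebddaddeddedbdecacebebacbdbbaeb'
  #21 SA[21]=33  'dbbaeb'
  #22 SA[22]=1  'dbcedaeebddaddeddedbdecacebebacbdbbaeb'
  #23 SA[23]=19  'dbdecacebebacbdbbaeb'
  #24 SA[24]=10  'ddaddeddedbdecacebebacbdbbaeb'
  #25 SA[25]=16  'ddedbdecacebebacbdbbaeb'
  #26 SA[26]=13  'ddeddedbdecacebebacbdbbaeb'
  #27 SA[27]=21  'decacebebacbdbbaeb'
  #28 SA[28]=17  'dedbdecacebebacbdbbaeb'
  #29 SA[29]=14  'deddedbdecacebebacbdbbaeb'
  #30 SA[30]=37  'eb'
  #31 SA[31]=28  'ebacbdbbaeb'
  #32 SA[32]=8  'ebddaddeddedbdecacebebacbdbbaeb'
  #33 SA[33]=26  'ebebacbdbbaeb'
  #34 SA[34]=22  'ecacebebacbdbbaeb'
  #35 SA[35]=4  'edaeebddaddeddedbdecacebebacbdbbaeb'
  #36 SA[36]=18  'edbdecacebebacbdbbaeb'
  #37 SA[37]=15  'eddedbdecacebebacbdbbaeb'
  #38 SA[38]=7  'eebddaddeddedbdecacebebacbdbbaeb'

[30, 24, 0, 12, 36, 6, 38, 29, 35, 34, 2, 32, 9, 20, 27, 23, 31, 25, 3, 11, 5, 33, 1, 19, 10, 16, 13, 21, 17, 14, 37, 28, 8, 26, 22, 4, 18, 15, 7]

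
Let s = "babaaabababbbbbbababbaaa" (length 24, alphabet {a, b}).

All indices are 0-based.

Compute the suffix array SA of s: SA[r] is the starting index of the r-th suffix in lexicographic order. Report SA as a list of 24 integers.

[23, 22, 21, 3, 4, 1, 5, 16, 7, 18, 9, 20, 2, 0, 15, 6, 17, 8, 19, 14, 13, 12, 11, 10]

sorted suffixes:
  #0 SA[0]=23  'a'
  #1 SA[1]=22  'aa'
  #2 SA[2]=21  'aaa'
  #3 SA[3]=3  'aaabababbbbbbababbaaa'
  #4 SA[4]=4  'aabababbbbbbababbaaa'
  #5 SA[5]=1  'abaaabababbbbbbababbaaa'
  #6 SA[6]=5  'abababbbbbbababbaaa'
  #7 SA[7]=16  'ababbaaa'
  #8 SA[8]=7  'ababbbbbbababbaaa'
  #9 SA[9]=18  'abbaaa'
  #10 SA[10]=9  'abbbbbbababbaaa'
  #11 SA[11]=20  'baaa'
  #12 SA[12]=2  'baaabababbbbbbababbaaa'
  #13 SA[13]=0  'babaaabababbbbbbababbaaa'
  #14 SA[14]=15  'bababbaaa'
  #15 SA[15]=6  'bababbbbbbababbaaa'
  #16 SA[16]=17  'babbaaa'
  #17 SA[17]=8  'babbbbbbababbaaa'
  #18 SA[18]=19  'bbaaa'
  #19 SA[19]=14  'bbababbaaa'
  #20 SA[20]=13  'bbbababbaaa'
  #21 SA[21]=12  'bbbbababbaaa'
  #22 SA[22]=11  'bbbbbababbaaa'
  #23 SA[23]=10  'bbbbbbababbaaa'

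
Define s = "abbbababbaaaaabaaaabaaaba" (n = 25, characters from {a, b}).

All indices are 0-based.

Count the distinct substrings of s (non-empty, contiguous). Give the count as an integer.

246

rank | idx | suffix
   0 |  24 | a
   1 |   9 | aaaaabaaaabaaaba
   2 |  10 | aaaabaaaabaaaba
   3 |  15 | aaaabaaaba
   4 |  20 | aaaba
   5 |  11 | aaabaaaabaaaba
   6 |  16 | aaabaaaba
   7 |  21 | aaba
   8 |  12 | aabaaaabaaaba
   9 |  17 | aabaaaba
  10 |  22 | aba
  11 |  13 | abaaaabaaaba
  12 |  18 | abaaaba
  13 |   4 | ababbaaaaabaaaabaaaba
  14 |   6 | abbaaaaabaaaabaaaba
  15 |   0 | abbbababbaaaaabaaaabaaaba
  16 |  23 | ba
  17 |   8 | baaaaabaaaabaaaba
  18 |  14 | baaaabaaaba
  19 |  19 | baaaba
  20 |   3 | bababbaaaaabaaaabaaaba
  21 |   5 | babbaaaaabaaaabaaaba
  22 |   7 | bbaaaaabaaaabaaaba
  23 |   2 | bbababbaaaaabaaaabaaaba
  24 |   1 | bbbababbaaaaabaaaabaaaba

SA = [24, 9, 10, 15, 20, 11, 16, 21, 12, 17, 22, 13, 18, 4, 6, 0, 23, 8, 14, 19, 3, 5, 7, 2, 1]
rank  pair      lcp
   1  s[24:],s[9:]  1  'a'
   2  s[9:],s[10:]  4  'aaaa'
   3  s[10:],s[15:]  8  'aaaabaaa'
   4  s[15:],s[20:]  3  'aaa'
   5  s[20:],s[11:]  5  'aaaba'
   6  s[11:],s[16:]  7  'aaabaaa'
   7  s[16:],s[21:]  2  'aa'
   8  s[21:],s[12:]  4  'aaba'
   9  s[12:],s[17:]  6  'aabaaa'
  10  s[17:],s[22:]  1  'a'
  11  s[22:],s[13:]  3  'aba'
  12  s[13:],s[18:]  5  'abaaa'
  13  s[18:],s[4:]  3  'aba'
  14  s[4:],s[6:]  2  'ab'
  15  s[6:],s[0:]  3  'abb'
  16  s[0:],s[23:]  0  ''
  17  s[23:],s[8:]  2  'ba'
  18  s[8:],s[14:]  5  'baaaa'
  19  s[14:],s[19:]  4  'baaa'
  20  s[19:],s[3:]  2  'ba'
  21  s[3:],s[5:]  3  'bab'
  22  s[5:],s[7:]  1  'b'
  23  s[7:],s[2:]  3  'bba'
  24  s[2:],s[1:]  2  'bb'

n(n+1)/2 = 25·26/2 = 325
Σ LCP = 0 + 1 + 4 + 8 + 3 + 5 + 7 + 2 + 4 + 6 + 1 + 3 + 5 + 3 + 2 + 3 + 0 + 2 + 5 + 4 + 2 + 3 + 1 + 3 + 2 = 79
distinct = 325 − 79 = 246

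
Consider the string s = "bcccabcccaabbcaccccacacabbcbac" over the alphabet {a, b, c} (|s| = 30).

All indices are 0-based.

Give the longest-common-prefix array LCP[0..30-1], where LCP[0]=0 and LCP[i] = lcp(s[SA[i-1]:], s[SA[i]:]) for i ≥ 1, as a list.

[0, 1, 4, 2, 1, 2, 3, 2, 0, 1, 3, 1, 2, 2, 5, 0, 1, 2, 3, 2, 4, 3, 1, 1, 3, 3, 2, 4, 4, 3]

rank | idx | suffix
   0 |   9 | aabbcaccccacacabbcbac
   1 |  10 | abbcaccccacacabbcbac
   2 |  23 | abbcbac
   3 |   4 | abcccaabbcaccccacacabbcbac
   4 |  28 | ac
   5 |  21 | acabbcbac
   6 |  19 | acacabbcbac
   7 |  14 | accccacacabbcbac
   8 |  27 | bac
   9 |  11 | bbcaccccacacabbcbac
  10 |  24 | bbcbac
  11 |  12 | bcaccccacacabbcbac
  12 |  25 | bcbac
  13 |   5 | bcccaabbcaccccacacabbcbac
  14 |   0 | bcccabcccaabbcaccccacacabbcbac
  15 |  29 | c
  16 |   8 | caabbcaccccacacabbcbac
  17 |  22 | cabbcbac
  18 |   3 | cabcccaabbcaccccacacabbcbac
  19 |  20 | cacabbcbac
  20 |  18 | cacacabbcbac
  21 |  13 | caccccacacabbcbac
  22 |  26 | cbac
  23 |   7 | ccaabbcaccccacacabbcbac
  24 |   2 | ccabcccaabbcaccccacacabbcbac
  25 |  17 | ccacacabbcbac
  26 |   6 | cccaabbcaccccacacabbcbac
  27 |   1 | cccabcccaabbcaccccacacabbcbac
  28 |  16 | cccacacabbcbac
  29 |  15 | ccccacacabbcbac

SA = [9, 10, 23, 4, 28, 21, 19, 14, 27, 11, 24, 12, 25, 5, 0, 29, 8, 22, 3, 20, 18, 13, 26, 7, 2, 17, 6, 1, 16, 15]
[i] adj suffixes → lcp
  [1] 9/10 → 1 ('a')
  [2] 10/23 → 4 ('abbc')
  [3] 23/4 → 2 ('ab')
  [4] 4/28 → 1 ('a')
  [5] 28/21 → 2 ('ac')
  [6] 21/19 → 3 ('aca')
  [7] 19/14 → 2 ('ac')
  [8] 14/27 → 0 ('')
  [9] 27/11 → 1 ('b')
  [10] 11/24 → 3 ('bbc')
  [11] 24/12 → 1 ('b')
  [12] 12/25 → 2 ('bc')
  [13] 25/5 → 2 ('bc')
  [14] 5/0 → 5 ('bccca')
  [15] 0/29 → 0 ('')
  [16] 29/8 → 1 ('c')
  [17] 8/22 → 2 ('ca')
  [18] 22/3 → 3 ('cab')
  [19] 3/20 → 2 ('ca')
  [20] 20/18 → 4 ('caca')
  [21] 18/13 → 3 ('cac')
  [22] 13/26 → 1 ('c')
  [23] 26/7 → 1 ('c')
  [24] 7/2 → 3 ('cca')
  [25] 2/17 → 3 ('cca')
  [26] 17/6 → 2 ('cc')
  [27] 6/1 → 4 ('ccca')
  [28] 1/16 → 4 ('ccca')
  [29] 16/15 → 3 ('ccc')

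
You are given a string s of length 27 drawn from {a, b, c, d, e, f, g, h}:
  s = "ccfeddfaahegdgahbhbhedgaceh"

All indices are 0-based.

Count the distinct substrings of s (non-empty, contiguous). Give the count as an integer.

350

rank | idx | suffix
   0 |   7 | aahegdgahbhbhedgaceh
   1 |  23 | aceh
   2 |  14 | ahbhbhedgaceh
   3 |   8 | ahegdgahbhbhedgaceh
   4 |  16 | bhbhedgaceh
   5 |  18 | bhedgaceh
   6 |   0 | ccfeddfaahegdgahbhbhedgaceh
   7 |  24 | ceh
   8 |   1 | cfeddfaahegdgahbhbhedgaceh
   9 |   4 | ddfaahegdgahbhbhedgaceh
  10 |   5 | dfaahegdgahbhbhedgaceh
  11 |  21 | dgaceh
  12 |  12 | dgahbhbhedgaceh
  13 |   3 | eddfaahegdgahbhbhedgaceh
  14 |  20 | edgaceh
  15 |  10 | egdgahbhbhedgaceh
  16 |  25 | eh
  17 |   6 | faahegdgahbhbhedgaceh
  18 |   2 | feddfaahegdgahbhbhedgaceh
  19 |  22 | gaceh
  20 |  13 | gahbhbhedgaceh
  21 |  11 | gdgahbhbhedgaceh
  22 |  26 | h
  23 |  15 | hbhbhedgaceh
  24 |  17 | hbhedgaceh
  25 |  19 | hedgaceh
  26 |   9 | hegdgahbhbhedgaceh

SA = [7, 23, 14, 8, 16, 18, 0, 24, 1, 4, 5, 21, 12, 3, 20, 10, 25, 6, 2, 22, 13, 11, 26, 15, 17, 19, 9]
i: (SA[i-1],SA[i]) lcp shared
  1: (7,23) 1 'a'
  2: (23,14) 1 'a'
  3: (14,8) 2 'ah'
  4: (8,16) 0 ''
  5: (16,18) 2 'bh'
  6: (18,0) 0 ''
  7: (0,24) 1 'c'
  8: (24,1) 1 'c'
  9: (1,4) 0 ''
  10: (4,5) 1 'd'
  11: (5,21) 1 'd'
  12: (21,12) 3 'dga'
  13: (12,3) 0 ''
  14: (3,20) 2 'ed'
  15: (20,10) 1 'e'
  16: (10,25) 1 'e'
  17: (25,6) 0 ''
  18: (6,2) 1 'f'
  19: (2,22) 0 ''
  20: (22,13) 2 'ga'
  21: (13,11) 1 'g'
  22: (11,26) 0 ''
  23: (26,15) 1 'h'
  24: (15,17) 3 'hbh'
  25: (17,19) 1 'h'
  26: (19,9) 2 'he'

n(n+1)/2 = 27·28/2 = 378
Σ LCP = 0 + 1 + 1 + 2 + 0 + 2 + 0 + 1 + 1 + 0 + 1 + 1 + 3 + 0 + 2 + 1 + 1 + 0 + 1 + 0 + 2 + 1 + 0 + 1 + 3 + 1 + 2 = 28
distinct = 378 − 28 = 350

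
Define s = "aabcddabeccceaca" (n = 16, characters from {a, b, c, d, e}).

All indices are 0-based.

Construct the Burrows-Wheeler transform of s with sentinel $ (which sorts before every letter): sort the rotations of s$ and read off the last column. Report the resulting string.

rank  rotation           last
    0  $aabcddabeccceaca  a
    1  a$aabcddabeccceac  c
    2  aabcddabeccceaca$  $
    3  abcddabeccceaca$a  a
    4  abeccceaca$aabcdd  d
    5  aca$aabcddabeccce  e
    6  bcddabeccceaca$aa  a
    7  beccceaca$aabcdda  a
    8  ca$aabcddabecccea  a
    9  ccceaca$aabcddabe  e
   10  cceaca$aabcddabec  c
   11  cddabeccceaca$aab  b
   12  ceaca$aabcddabecc  c
   13  dabeccceaca$aabcd  d
   14  ddabeccceaca$aabc  c
   15  eaca$aabcddabeccc  c
   16  eccceaca$aabcddab  b

ac$adeaaaecbcdccb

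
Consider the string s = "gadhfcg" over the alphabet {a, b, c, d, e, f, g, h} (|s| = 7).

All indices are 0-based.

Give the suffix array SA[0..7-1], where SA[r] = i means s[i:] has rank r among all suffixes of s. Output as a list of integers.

[1, 5, 2, 4, 6, 0, 3]

sorted suffixes:
  #0 SA[0]=1  'adhfcg'
  #1 SA[1]=5  'cg'
  #2 SA[2]=2  'dhfcg'
  #3 SA[3]=4  'fcg'
  #4 SA[4]=6  'g'
  #5 SA[5]=0  'gadhfcg'
  #6 SA[6]=3  'hfcg'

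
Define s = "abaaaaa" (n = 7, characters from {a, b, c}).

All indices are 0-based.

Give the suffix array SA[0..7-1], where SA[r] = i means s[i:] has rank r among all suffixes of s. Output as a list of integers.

[6, 5, 4, 3, 2, 0, 1]

rank | idx | suffix
   0 |   6 | a
   1 |   5 | aa
   2 |   4 | aaa
   3 |   3 | aaaa
   4 |   2 | aaaaa
   5 |   0 | abaaaaa
   6 |   1 | baaaaa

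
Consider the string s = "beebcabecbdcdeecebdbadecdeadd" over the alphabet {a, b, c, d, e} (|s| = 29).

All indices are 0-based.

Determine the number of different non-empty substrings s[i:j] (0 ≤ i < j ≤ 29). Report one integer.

sorted suffixes:
  #0 SA[0]=5  'abecbdcdeecebdbadecdeadd'
  #1 SA[1]=26  'add'
  #2 SA[2]=20  'adecdeadd'
  #3 SA[3]=19  'badecdeadd'
  #4 SA[4]=3  'bcabecbdcdeecebdbadecdeadd'
  #5 SA[5]=17  'bdbadecdeadd'
  #6 SA[6]=9  'bdcdeecebdbadecdeadd'
  #7 SA[7]=6  'becbdcdeecebdbadecdeadd'
  #8 SA[8]=0  'beebcabecbdcdeecebdbadecdeadd'
  #9 SA[9]=4  'cabecbdcdeecebdbadecdeadd'
  #10 SA[10]=8  'cbdcdeecebdbadecdeadd'
  #11 SA[11]=23  'cdeadd'
  #12 SA[12]=11  'cdeecebdbadecdeadd'
  #13 SA[13]=15  'cebdbadecdeadd'
  #14 SA[14]=28  'd'
  #15 SA[15]=18  'dbadecdeadd'
  #16 SA[16]=10  'dcdeecebdbadecdeadd'
  #17 SA[17]=27  'dd'
  #18 SA[18]=24  'deadd'
  #19 SA[19]=21  'decdeadd'
  #20 SA[20]=12  'deecebdbadecdeadd'
  #21 SA[21]=25  'eadd'
  #22 SA[22]=2  'ebcabecbdcdeecebdbadecdeadd'
  #23 SA[23]=16  'ebdbadecdeadd'
  #24 SA[24]=7  'ecbdcdeecebdbadecdeadd'
  #25 SA[25]=22  'ecdeadd'
  #26 SA[26]=14  'ecebdbadecdeadd'
  #27 SA[27]=1  'eebcabecbdcdeecebdbadecdeadd'
  #28 SA[28]=13  'eecebdbadecdeadd'

SA = [5, 26, 20, 19, 3, 17, 9, 6, 0, 4, 8, 23, 11, 15, 28, 18, 10, 27, 24, 21, 12, 25, 2, 16, 7, 22, 14, 1, 13]
rank  pair      lcp
   1  s[5:],s[26:]  1  'a'
   2  s[26:],s[20:]  2  'ad'
   3  s[20:],s[19:]  0  ''
   4  s[19:],s[3:]  1  'b'
   5  s[3:],s[17:]  1  'b'
   6  s[17:],s[9:]  2  'bd'
   7  s[9:],s[6:]  1  'b'
   8  s[6:],s[0:]  2  'be'
   9  s[0:],s[4:]  0  ''
  10  s[4:],s[8:]  1  'c'
  11  s[8:],s[23:]  1  'c'
  12  s[23:],s[11:]  3  'cde'
  13  s[11:],s[15:]  1  'c'
  14  s[15:],s[28:]  0  ''
  15  s[28:],s[18:]  1  'd'
  16  s[18:],s[10:]  1  'd'
  17  s[10:],s[27:]  1  'd'
  18  s[27:],s[24:]  1  'd'
  19  s[24:],s[21:]  2  'de'
  20  s[21:],s[12:]  2  'de'
  21  s[12:],s[25:]  0  ''
  22  s[25:],s[2:]  1  'e'
  23  s[2:],s[16:]  2  'eb'
  24  s[16:],s[7:]  1  'e'
  25  s[7:],s[22:]  2  'ec'
  26  s[22:],s[14:]  2  'ec'
  27  s[14:],s[1:]  1  'e'
  28  s[1:],s[13:]  2  'ee'

n(n+1)/2 = 29·30/2 = 435
Σ LCP = 0 + 1 + 2 + 0 + 1 + 1 + 2 + 1 + 2 + 0 + 1 + 1 + 3 + 1 + 0 + 1 + 1 + 1 + 1 + 2 + 2 + 0 + 1 + 2 + 1 + 2 + 2 + 1 + 2 = 35
distinct = 435 − 35 = 400

400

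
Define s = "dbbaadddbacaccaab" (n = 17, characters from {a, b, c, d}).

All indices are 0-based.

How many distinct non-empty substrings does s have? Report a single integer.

134

rank | idx | suffix
   0 |  14 | aab
   1 |   3 | aadddbacaccaab
   2 |  15 | ab
   3 |   9 | acaccaab
   4 |  11 | accaab
   5 |   4 | adddbacaccaab
   6 |  16 | b
   7 |   2 | baadddbacaccaab
   8 |   8 | bacaccaab
   9 |   1 | bbaadddbacaccaab
  10 |  13 | caab
  11 |  10 | caccaab
  12 |  12 | ccaab
  13 |   7 | dbacaccaab
  14 |   0 | dbbaadddbacaccaab
  15 |   6 | ddbacaccaab
  16 |   5 | dddbacaccaab

SA = [14, 3, 15, 9, 11, 4, 16, 2, 8, 1, 13, 10, 12, 7, 0, 6, 5]
[i] adj suffixes → lcp
  [1] 14/3 → 2 ('aa')
  [2] 3/15 → 1 ('a')
  [3] 15/9 → 1 ('a')
  [4] 9/11 → 2 ('ac')
  [5] 11/4 → 1 ('a')
  [6] 4/16 → 0 ('')
  [7] 16/2 → 1 ('b')
  [8] 2/8 → 2 ('ba')
  [9] 8/1 → 1 ('b')
  [10] 1/13 → 0 ('')
  [11] 13/10 → 2 ('ca')
  [12] 10/12 → 1 ('c')
  [13] 12/7 → 0 ('')
  [14] 7/0 → 2 ('db')
  [15] 0/6 → 1 ('d')
  [16] 6/5 → 2 ('dd')

n(n+1)/2 = 17·18/2 = 153
Σ LCP = 0 + 2 + 1 + 1 + 2 + 1 + 0 + 1 + 2 + 1 + 0 + 2 + 1 + 0 + 2 + 1 + 2 = 19
distinct = 153 − 19 = 134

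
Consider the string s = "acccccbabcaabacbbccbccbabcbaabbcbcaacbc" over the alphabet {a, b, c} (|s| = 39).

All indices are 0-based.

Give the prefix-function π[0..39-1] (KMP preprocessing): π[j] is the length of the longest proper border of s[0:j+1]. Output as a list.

[0, 0, 0, 0, 0, 0, 0, 1, 0, 0, 1, 1, 0, 1, 2, 0, 0, 0, 0, 0, 0, 0, 0, 1, 0, 0, 0, 1, 1, 0, 0, 0, 0, 0, 1, 1, 2, 0, 0]

π[0] = 0
j=1 s[j]='c': π[1]=0 (border '')
j=2 s[j]='c': π[2]=0 (border '')
j=3 s[j]='c': π[3]=0 (border '')
j=4 s[j]='c': π[4]=0 (border '')
j=5 s[j]='c': π[5]=0 (border '')
j=6 s[j]='b': π[6]=0 (border '')
j=7 s[j]='a': π[7]=1 (border 'a')
j=8 s[j]='b': k: 1→0; π[8]=0 (border '')
j=9 s[j]='c': π[9]=0 (border '')
j=10 s[j]='a': π[10]=1 (border 'a')
j=11 s[j]='a': k: 1→0; π[11]=1 (border 'a')
j=12 s[j]='b': k: 1→0; π[12]=0 (border '')
j=13 s[j]='a': π[13]=1 (border 'a')
j=14 s[j]='c': π[14]=2 (border 'ac')
j=15 s[j]='b': k: 2→0; π[15]=0 (border '')
j=16 s[j]='b': π[16]=0 (border '')
j=17 s[j]='c': π[17]=0 (border '')
j=18 s[j]='c': π[18]=0 (border '')
j=19 s[j]='b': π[19]=0 (border '')
j=20 s[j]='c': π[20]=0 (border '')
j=21 s[j]='c': π[21]=0 (border '')
j=22 s[j]='b': π[22]=0 (border '')
j=23 s[j]='a': π[23]=1 (border 'a')
j=24 s[j]='b': k: 1→0; π[24]=0 (border '')
j=25 s[j]='c': π[25]=0 (border '')
j=26 s[j]='b': π[26]=0 (border '')
j=27 s[j]='a': π[27]=1 (border 'a')
j=28 s[j]='a': k: 1→0; π[28]=1 (border 'a')
j=29 s[j]='b': k: 1→0; π[29]=0 (border '')
j=30 s[j]='b': π[30]=0 (border '')
j=31 s[j]='c': π[31]=0 (border '')
j=32 s[j]='b': π[32]=0 (border '')
j=33 s[j]='c': π[33]=0 (border '')
j=34 s[j]='a': π[34]=1 (border 'a')
j=35 s[j]='a': k: 1→0; π[35]=1 (border 'a')
j=36 s[j]='c': π[36]=2 (border 'ac')
j=37 s[j]='b': k: 2→0; π[37]=0 (border '')
j=38 s[j]='c': π[38]=0 (border '')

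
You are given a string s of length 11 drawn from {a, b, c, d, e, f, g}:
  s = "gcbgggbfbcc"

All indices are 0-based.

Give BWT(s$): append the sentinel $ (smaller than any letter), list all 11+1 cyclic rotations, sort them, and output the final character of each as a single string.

cfgccgbbg$gb

rank  rotation      last
    0  $gcbgggbfbcc  c
    1  bcc$gcbgggbf  f
    2  bfbcc$gcbggg  g
    3  bgggbfbcc$gc  c
    4  c$gcbgggbfbc  c
    5  cbgggbfbcc$g  g
    6  cc$gcbgggbfb  b
    7  fbcc$gcbgggb  b
    8  gbfbcc$gcbgg  g
    9  gcbgggbfbcc$  $
   10  ggbfbcc$gcbg  g
   11  gggbfbcc$gcb  b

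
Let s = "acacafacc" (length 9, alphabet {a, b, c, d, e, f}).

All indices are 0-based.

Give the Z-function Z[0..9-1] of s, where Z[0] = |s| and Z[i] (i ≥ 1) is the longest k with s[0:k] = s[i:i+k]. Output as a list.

Z[0]=9
i=1: i≥r, start 0; Z[1]=0
i=2: i≥r, start 0; Z[2]=3 extend→box=[2,5)
i=3: min(r-i=2, Z[1]=0)=0; Z[3]=0
i=4: min(r-i=1, Z[2]=3)=1; Z[4]=1
i=5: i≥r, start 0; Z[5]=0
i=6: i≥r, start 0; Z[6]=2 extend→box=[6,8)
i=7: min(r-i=1, Z[1]=0)=0; Z[7]=0
i=8: i≥r, start 0; Z[8]=0

[9, 0, 3, 0, 1, 0, 2, 0, 0]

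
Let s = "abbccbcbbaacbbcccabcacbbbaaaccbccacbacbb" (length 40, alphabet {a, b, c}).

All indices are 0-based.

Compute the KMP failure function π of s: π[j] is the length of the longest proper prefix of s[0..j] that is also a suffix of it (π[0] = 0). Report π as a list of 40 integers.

π[0] = 0
j=1 s[j]='b': π[1]=0 (border '')
j=2 s[j]='b': π[2]=0 (border '')
j=3 s[j]='c': π[3]=0 (border '')
j=4 s[j]='c': π[4]=0 (border '')
j=5 s[j]='b': π[5]=0 (border '')
j=6 s[j]='c': π[6]=0 (border '')
j=7 s[j]='b': π[7]=0 (border '')
j=8 s[j]='b': π[8]=0 (border '')
j=9 s[j]='a': π[9]=1 (border 'a')
j=10 s[j]='a': k: 1→0; π[10]=1 (border 'a')
j=11 s[j]='c': k: 1→0; π[11]=0 (border '')
j=12 s[j]='b': π[12]=0 (border '')
j=13 s[j]='b': π[13]=0 (border '')
j=14 s[j]='c': π[14]=0 (border '')
j=15 s[j]='c': π[15]=0 (border '')
j=16 s[j]='c': π[16]=0 (border '')
j=17 s[j]='a': π[17]=1 (border 'a')
j=18 s[j]='b': π[18]=2 (border 'ab')
j=19 s[j]='c': k: 2→0; π[19]=0 (border '')
j=20 s[j]='a': π[20]=1 (border 'a')
j=21 s[j]='c': k: 1→0; π[21]=0 (border '')
j=22 s[j]='b': π[22]=0 (border '')
j=23 s[j]='b': π[23]=0 (border '')
j=24 s[j]='b': π[24]=0 (border '')
j=25 s[j]='a': π[25]=1 (border 'a')
j=26 s[j]='a': k: 1→0; π[26]=1 (border 'a')
j=27 s[j]='a': k: 1→0; π[27]=1 (border 'a')
j=28 s[j]='c': k: 1→0; π[28]=0 (border '')
j=29 s[j]='c': π[29]=0 (border '')
j=30 s[j]='b': π[30]=0 (border '')
j=31 s[j]='c': π[31]=0 (border '')
j=32 s[j]='c': π[32]=0 (border '')
j=33 s[j]='a': π[33]=1 (border 'a')
j=34 s[j]='c': k: 1→0; π[34]=0 (border '')
j=35 s[j]='b': π[35]=0 (border '')
j=36 s[j]='a': π[36]=1 (border 'a')
j=37 s[j]='c': k: 1→0; π[37]=0 (border '')
j=38 s[j]='b': π[38]=0 (border '')
j=39 s[j]='b': π[39]=0 (border '')

[0, 0, 0, 0, 0, 0, 0, 0, 0, 1, 1, 0, 0, 0, 0, 0, 0, 1, 2, 0, 1, 0, 0, 0, 0, 1, 1, 1, 0, 0, 0, 0, 0, 1, 0, 0, 1, 0, 0, 0]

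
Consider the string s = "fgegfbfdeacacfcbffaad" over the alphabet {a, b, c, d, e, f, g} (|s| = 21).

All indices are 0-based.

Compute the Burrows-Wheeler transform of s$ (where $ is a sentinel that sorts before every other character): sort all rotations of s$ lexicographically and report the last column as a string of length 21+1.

rank  rotation                last
    0  $fgegfbfdeacacfcbffaad  d
    1  aad$fgegfbfdeacacfcbff  f
    2  acacfcbffaad$fgegfbfde  e
    3  acfcbffaad$fgegfbfdeac  c
    4  ad$fgegfbfdeacacfcbffa  a
    5  bfdeacacfcbffaad$fgegf  f
    6  bffaad$fgegfbfdeacacfc  c
    7  cacfcbffaad$fgegfbfdea  a
    8  cbffaad$fgegfbfdeacacf  f
    9  cfcbffaad$fgegfbfdeaca  a
   10  d$fgegfbfdeacacfcbffaa  a
   11  deacacfcbffaad$fgegfbf  f
   12  eacacfcbffaad$fgegfbfd  d
   13  egfbfdeacacfcbffaad$fg  g
   14  faad$fgegfbfdeacacfcbf  f
   15  fbfdeacacfcbffaad$fgeg  g
   16  fcbffaad$fgegfbfdeacac  c
   17  fdeacacfcbffaad$fgegfb  b
   18  ffaad$fgegfbfdeacacfcb  b
   19  fgegfbfdeacacfcbffaad$  $
   20  gegfbfdeacacfcbffaad$f  f
   21  gfbfdeacacfcbffaad$fge  e

dfecafcafaafdgfgcbb$fe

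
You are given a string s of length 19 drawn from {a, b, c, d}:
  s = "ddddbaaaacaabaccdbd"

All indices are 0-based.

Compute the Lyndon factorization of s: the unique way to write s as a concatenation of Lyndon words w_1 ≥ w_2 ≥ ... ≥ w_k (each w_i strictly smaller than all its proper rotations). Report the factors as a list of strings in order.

emit factor 1: 'd' (i=0, period=1)
emit factor 2: 'd' (i=1, period=1)
emit factor 3: 'd' (i=2, period=1)
emit factor 4: 'd' (i=3, period=1)
emit factor 5: 'b' (i=4, period=1)
emit factor 6: 'aaaacaabaccdbd' (i=5, period=14)

["d", "d", "d", "d", "b", "aaaacaabaccdbd"]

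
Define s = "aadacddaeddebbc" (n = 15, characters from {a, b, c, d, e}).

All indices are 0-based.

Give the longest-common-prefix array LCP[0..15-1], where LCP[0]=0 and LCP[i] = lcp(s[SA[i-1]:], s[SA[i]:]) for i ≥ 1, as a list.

sorted suffixes:
  #0 SA[0]=0  'aadacddaeddebbc'
  #1 SA[1]=3  'acddaeddebbc'
  #2 SA[2]=1  'adacddaeddebbc'
  #3 SA[3]=7  'aeddebbc'
  #4 SA[4]=12  'bbc'
  #5 SA[5]=13  'bc'
  #6 SA[6]=14  'c'
  #7 SA[7]=4  'cddaeddebbc'
  #8 SA[8]=2  'dacddaeddebbc'
  #9 SA[9]=6  'daeddebbc'
  #10 SA[10]=5  'ddaeddebbc'
  #11 SA[11]=9  'ddebbc'
  #12 SA[12]=10  'debbc'
  #13 SA[13]=11  'ebbc'
  #14 SA[14]=8  'eddebbc'

SA = [0, 3, 1, 7, 12, 13, 14, 4, 2, 6, 5, 9, 10, 11, 8]
rank  pair      lcp
   1  s[0:],s[3:]  1  'a'
   2  s[3:],s[1:]  1  'a'
   3  s[1:],s[7:]  1  'a'
   4  s[7:],s[12:]  0  ''
   5  s[12:],s[13:]  1  'b'
   6  s[13:],s[14:]  0  ''
   7  s[14:],s[4:]  1  'c'
   8  s[4:],s[2:]  0  ''
   9  s[2:],s[6:]  2  'da'
  10  s[6:],s[5:]  1  'd'
  11  s[5:],s[9:]  2  'dd'
  12  s[9:],s[10:]  1  'd'
  13  s[10:],s[11:]  0  ''
  14  s[11:],s[8:]  1  'e'

[0, 1, 1, 1, 0, 1, 0, 1, 0, 2, 1, 2, 1, 0, 1]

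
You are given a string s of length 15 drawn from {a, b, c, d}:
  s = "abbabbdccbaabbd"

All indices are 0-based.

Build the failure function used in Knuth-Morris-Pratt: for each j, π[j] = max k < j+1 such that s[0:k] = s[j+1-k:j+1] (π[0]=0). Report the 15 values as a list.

π[0] = 0
j=1 s[j]='b': π[1]=0 (border '')
j=2 s[j]='b': π[2]=0 (border '')
j=3 s[j]='a': π[3]=1 (border 'a')
j=4 s[j]='b': π[4]=2 (border 'ab')
j=5 s[j]='b': π[5]=3 (border 'abb')
j=6 s[j]='d': k: 3→0; π[6]=0 (border '')
j=7 s[j]='c': π[7]=0 (border '')
j=8 s[j]='c': π[8]=0 (border '')
j=9 s[j]='b': π[9]=0 (border '')
j=10 s[j]='a': π[10]=1 (border 'a')
j=11 s[j]='a': k: 1→0; π[11]=1 (border 'a')
j=12 s[j]='b': π[12]=2 (border 'ab')
j=13 s[j]='b': π[13]=3 (border 'abb')
j=14 s[j]='d': k: 3→0; π[14]=0 (border '')

[0, 0, 0, 1, 2, 3, 0, 0, 0, 0, 1, 1, 2, 3, 0]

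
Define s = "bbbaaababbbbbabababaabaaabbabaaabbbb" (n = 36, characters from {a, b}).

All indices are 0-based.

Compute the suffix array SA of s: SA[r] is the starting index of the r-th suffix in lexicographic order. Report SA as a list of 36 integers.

rank→(start, suffix):
  0 → (3, 'aaababbbbbabababaabaaabbabaaabbbb')
  1 → (22, 'aaabbabaaabbbb')
  2 → (29, 'aaabbbb')
  3 → (19, 'aabaaabbabaaabbbb')
  4 → (4, 'aababbbbbabababaabaaabbabaaabbbb')
  5 → (23, 'aabbabaaabbbb')
  6 → (30, 'aabbbb')
  7 → (20, 'abaaabbabaaabbbb')
  8 → (27, 'abaaabbbb')
  9 → (17, 'abaabaaabbabaaabbbb')
  10 → (15, 'ababaabaaabbabaaabbbb')
  11 → (13, 'abababaabaaabbabaaabbbb')
  12 → (5, 'ababbbbbabababaabaaabbabaaabbbb')
  13 → (24, 'abbabaaabbbb')
  14 → (31, 'abbbb')
  15 → (7, 'abbbbbabababaabaaabbabaaabbbb')
  16 → (35, 'b')
  17 → (2, 'baaababbbbbabababaabaaabbabaaabbbb')
  18 → (21, 'baaabbabaaabbbb')
  19 → (28, 'baaabbbb')
  20 → (18, 'baabaaabbabaaabbbb')
  21 → (26, 'babaaabbbb')
  22 → (16, 'babaabaaabbabaaabbbb')
  23 → (14, 'bababaabaaabbabaaabbbb')
  24 → (12, 'babababaabaaabbabaaabbbb')
  25 → (6, 'babbbbbabababaabaaabbabaaabbbb')
  26 → (34, 'bb')
  27 → (1, 'bbaaababbbbbabababaabaaabbabaaabbbb')
  28 → (25, 'bbabaaabbbb')
  29 → (11, 'bbabababaabaaabbabaaabbbb')
  30 → (33, 'bbb')
  31 → (0, 'bbbaaababbbbbabababaabaaabbabaaabbbb')
  32 → (10, 'bbbabababaabaaabbabaaabbbb')
  33 → (32, 'bbbb')
  34 → (9, 'bbbbabababaabaaabbabaaabbbb')
  35 → (8, 'bbbbbabababaabaaabbabaaabbbb')

[3, 22, 29, 19, 4, 23, 30, 20, 27, 17, 15, 13, 5, 24, 31, 7, 35, 2, 21, 28, 18, 26, 16, 14, 12, 6, 34, 1, 25, 11, 33, 0, 10, 32, 9, 8]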